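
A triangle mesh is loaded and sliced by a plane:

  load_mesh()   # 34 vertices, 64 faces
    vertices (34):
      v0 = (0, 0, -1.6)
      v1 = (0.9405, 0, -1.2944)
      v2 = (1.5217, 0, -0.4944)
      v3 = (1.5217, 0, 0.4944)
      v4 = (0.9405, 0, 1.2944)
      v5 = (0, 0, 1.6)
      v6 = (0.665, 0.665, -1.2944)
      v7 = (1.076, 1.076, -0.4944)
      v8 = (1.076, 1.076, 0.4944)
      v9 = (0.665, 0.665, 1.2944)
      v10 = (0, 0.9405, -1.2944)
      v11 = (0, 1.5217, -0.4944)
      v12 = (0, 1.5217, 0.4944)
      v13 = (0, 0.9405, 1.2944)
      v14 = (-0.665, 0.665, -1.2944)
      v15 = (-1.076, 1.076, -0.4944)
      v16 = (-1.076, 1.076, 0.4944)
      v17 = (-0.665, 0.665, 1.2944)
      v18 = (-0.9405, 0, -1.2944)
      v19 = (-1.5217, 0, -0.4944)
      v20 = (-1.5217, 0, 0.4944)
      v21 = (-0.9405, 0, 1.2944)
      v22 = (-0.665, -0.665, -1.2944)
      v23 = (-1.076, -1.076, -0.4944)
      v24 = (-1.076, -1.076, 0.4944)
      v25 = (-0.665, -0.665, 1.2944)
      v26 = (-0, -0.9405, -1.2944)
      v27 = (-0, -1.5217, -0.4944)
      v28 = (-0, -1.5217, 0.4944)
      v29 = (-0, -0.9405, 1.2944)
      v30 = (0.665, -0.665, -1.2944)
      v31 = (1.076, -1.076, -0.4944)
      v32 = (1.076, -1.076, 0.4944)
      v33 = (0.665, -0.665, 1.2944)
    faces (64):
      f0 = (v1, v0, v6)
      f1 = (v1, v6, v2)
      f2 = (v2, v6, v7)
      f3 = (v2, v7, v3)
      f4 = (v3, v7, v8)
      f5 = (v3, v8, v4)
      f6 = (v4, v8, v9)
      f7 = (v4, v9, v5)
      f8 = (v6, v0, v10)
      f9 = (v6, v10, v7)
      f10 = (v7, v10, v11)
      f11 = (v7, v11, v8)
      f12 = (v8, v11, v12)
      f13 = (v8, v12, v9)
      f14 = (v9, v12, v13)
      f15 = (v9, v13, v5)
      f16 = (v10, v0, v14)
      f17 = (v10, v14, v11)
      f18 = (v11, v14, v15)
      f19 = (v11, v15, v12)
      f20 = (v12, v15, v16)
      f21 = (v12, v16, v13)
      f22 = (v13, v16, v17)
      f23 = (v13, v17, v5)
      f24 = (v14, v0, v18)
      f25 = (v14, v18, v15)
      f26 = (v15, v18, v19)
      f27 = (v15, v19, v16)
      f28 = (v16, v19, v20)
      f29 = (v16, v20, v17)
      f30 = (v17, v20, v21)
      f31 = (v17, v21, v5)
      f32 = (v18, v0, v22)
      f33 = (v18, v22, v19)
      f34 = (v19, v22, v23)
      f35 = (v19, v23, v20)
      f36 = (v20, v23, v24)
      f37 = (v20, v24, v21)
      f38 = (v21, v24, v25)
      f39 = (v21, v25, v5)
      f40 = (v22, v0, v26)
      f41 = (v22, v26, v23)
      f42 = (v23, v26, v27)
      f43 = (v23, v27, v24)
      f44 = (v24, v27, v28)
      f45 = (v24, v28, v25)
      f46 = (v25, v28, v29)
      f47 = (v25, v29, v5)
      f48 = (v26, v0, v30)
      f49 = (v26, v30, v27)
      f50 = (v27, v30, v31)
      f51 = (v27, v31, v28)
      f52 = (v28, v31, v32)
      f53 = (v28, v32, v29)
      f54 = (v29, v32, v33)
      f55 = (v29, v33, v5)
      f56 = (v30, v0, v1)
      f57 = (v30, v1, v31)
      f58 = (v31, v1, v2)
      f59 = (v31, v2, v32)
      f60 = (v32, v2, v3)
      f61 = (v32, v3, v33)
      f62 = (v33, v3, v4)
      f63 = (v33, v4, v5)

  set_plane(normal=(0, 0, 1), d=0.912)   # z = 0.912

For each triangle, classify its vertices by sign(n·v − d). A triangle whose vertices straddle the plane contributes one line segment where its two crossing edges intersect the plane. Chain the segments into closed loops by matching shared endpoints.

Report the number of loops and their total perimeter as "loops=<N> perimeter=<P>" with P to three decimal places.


Straddling triangles (16 of 64):
  (v3,v8,v4) [--+] → (1.00527, 0.514328, 0.912)–(1.21831, 0, 0.912)  len=0.5567
  (v4,v8,v9) [+-+] → (1.00527, 0.514328, 0.912)–(0.861458, 0.861458, 0.912)  len=0.3757
  (v8,v12,v9) [--+] → (0.34713, 1.0745, 0.912)–(0.861458, 0.861458, 0.912)  len=0.5567
  (v9,v12,v13) [+-+] → (0.34713, 1.0745, 0.912)–(0, 1.21831, 0.912)  len=0.3757
  (v12,v16,v13) [--+] → (-0.514328, 1.00527, 0.912)–(0, 1.21831, 0.912)  len=0.5567
  (v13,v16,v17) [+-+] → (-0.514328, 1.00527, 0.912)–(-0.861458, 0.861458, 0.912)  len=0.3757
  (v16,v20,v17) [--+] → (-1.0745, 0.34713, 0.912)–(-0.861458, 0.861458, 0.912)  len=0.5567
  (v17,v20,v21) [+-+] → (-1.0745, 0.34713, 0.912)–(-1.21831, 0, 0.912)  len=0.3757
  (v20,v24,v21) [--+] → (-1.00527, -0.514328, 0.912)–(-1.21831, 0, 0.912)  len=0.5567
  (v21,v24,v25) [+-+] → (-1.00527, -0.514328, 0.912)–(-0.861458, -0.861458, 0.912)  len=0.3757
  (v24,v28,v25) [--+] → (-0.34713, -1.0745, 0.912)–(-0.861458, -0.861458, 0.912)  len=0.5567
  (v25,v28,v29) [+-+] → (-0.34713, -1.0745, 0.912)–(0, -1.21831, 0.912)  len=0.3757
  (v28,v32,v29) [--+] → (0.514328, -1.00527, 0.912)–(0, -1.21831, 0.912)  len=0.5567
  (v29,v32,v33) [+-+] → (0.514328, -1.00527, 0.912)–(0.861458, -0.861458, 0.912)  len=0.3757
  (v32,v3,v33) [--+] → (1.0745, -0.34713, 0.912)–(0.861458, -0.861458, 0.912)  len=0.5567
  (v33,v3,v4) [+-+] → (1.0745, -0.34713, 0.912)–(1.21831, 0, 0.912)  len=0.3757

Chained into 1 loop(s):
  loop 1: 16 segments, perimeter = 7.4596
Total perimeter = 7.460

loops=1 perimeter=7.460


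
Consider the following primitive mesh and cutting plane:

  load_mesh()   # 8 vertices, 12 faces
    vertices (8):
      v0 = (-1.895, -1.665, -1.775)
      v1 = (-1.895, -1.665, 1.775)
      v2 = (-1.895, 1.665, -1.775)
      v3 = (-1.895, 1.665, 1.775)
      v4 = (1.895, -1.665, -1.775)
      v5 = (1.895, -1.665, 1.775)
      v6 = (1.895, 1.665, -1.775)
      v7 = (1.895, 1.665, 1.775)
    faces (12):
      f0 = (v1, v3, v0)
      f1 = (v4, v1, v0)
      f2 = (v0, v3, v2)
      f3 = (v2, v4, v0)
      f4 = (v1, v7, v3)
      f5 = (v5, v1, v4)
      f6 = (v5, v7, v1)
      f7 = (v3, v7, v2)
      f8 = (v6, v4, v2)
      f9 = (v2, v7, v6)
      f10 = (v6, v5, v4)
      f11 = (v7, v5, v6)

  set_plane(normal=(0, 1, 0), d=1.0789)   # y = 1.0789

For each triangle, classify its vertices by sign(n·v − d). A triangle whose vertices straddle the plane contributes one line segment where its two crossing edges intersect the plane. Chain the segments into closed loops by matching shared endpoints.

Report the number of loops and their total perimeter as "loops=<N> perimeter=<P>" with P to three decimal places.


Straddling triangles (8 of 12):
  (v1,v3,v0) [-+-] → (-1.895, 1.0789, 1.775)–(-1.895, 1.0789, 1.15018)  len=0.6248
  (v0,v3,v2) [-++] → (-1.895, 1.0789, 1.15018)–(-1.895, 1.0789, -1.775)  len=2.9252
  (v2,v4,v0) [+--] → (-1.22794, 1.0789, -1.775)–(-1.895, 1.0789, -1.775)  len=0.6671
  (v1,v7,v3) [-++] → (1.22794, 1.0789, 1.775)–(-1.895, 1.0789, 1.775)  len=3.1229
  (v5,v7,v1) [-+-] → (1.895, 1.0789, 1.775)–(1.22794, 1.0789, 1.775)  len=0.6671
  (v6,v4,v2) [+-+] → (1.895, 1.0789, -1.775)–(-1.22794, 1.0789, -1.775)  len=3.1229
  (v6,v5,v4) [+--] → (1.895, 1.0789, -1.15018)–(1.895, 1.0789, -1.775)  len=0.6248
  (v7,v5,v6) [+-+] → (1.895, 1.0789, 1.775)–(1.895, 1.0789, -1.15018)  len=2.9252

Chained into 1 loop(s):
  loop 1: 8 segments, perimeter = 14.6800
Total perimeter = 14.680

loops=1 perimeter=14.680


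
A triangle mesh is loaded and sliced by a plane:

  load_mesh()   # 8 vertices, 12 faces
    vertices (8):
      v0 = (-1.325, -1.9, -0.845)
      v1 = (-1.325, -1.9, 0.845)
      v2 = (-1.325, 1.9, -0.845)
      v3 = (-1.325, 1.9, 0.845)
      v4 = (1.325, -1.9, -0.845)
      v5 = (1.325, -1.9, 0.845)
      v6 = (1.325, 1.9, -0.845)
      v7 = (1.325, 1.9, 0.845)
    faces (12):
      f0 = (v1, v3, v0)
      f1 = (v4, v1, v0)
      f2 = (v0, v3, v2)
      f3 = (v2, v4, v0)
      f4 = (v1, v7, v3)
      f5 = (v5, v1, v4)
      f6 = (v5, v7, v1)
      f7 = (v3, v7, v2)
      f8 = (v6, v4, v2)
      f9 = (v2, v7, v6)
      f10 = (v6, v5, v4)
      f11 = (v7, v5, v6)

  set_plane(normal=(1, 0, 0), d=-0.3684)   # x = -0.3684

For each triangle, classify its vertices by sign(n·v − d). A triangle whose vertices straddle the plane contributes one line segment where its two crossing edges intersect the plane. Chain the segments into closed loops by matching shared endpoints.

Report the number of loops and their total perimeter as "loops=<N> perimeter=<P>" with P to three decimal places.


loops=1 perimeter=10.980

Straddling triangles (8 of 12):
  (v4,v1,v0) [+--] → (-0.3684, -1.9, 0.234942)–(-0.3684, -1.9, -0.845)  len=1.0799
  (v2,v4,v0) [-+-] → (-0.3684, 0.528272, -0.845)–(-0.3684, -1.9, -0.845)  len=2.4283
  (v1,v7,v3) [-+-] → (-0.3684, -0.528272, 0.845)–(-0.3684, 1.9, 0.845)  len=2.4283
  (v5,v1,v4) [+-+] → (-0.3684, -1.9, 0.845)–(-0.3684, -1.9, 0.234942)  len=0.6101
  (v5,v7,v1) [++-] → (-0.3684, -0.528272, 0.845)–(-0.3684, -1.9, 0.845)  len=1.3717
  (v3,v7,v2) [-+-] → (-0.3684, 1.9, 0.845)–(-0.3684, 1.9, -0.234942)  len=1.0799
  (v6,v4,v2) [++-] → (-0.3684, 0.528272, -0.845)–(-0.3684, 1.9, -0.845)  len=1.3717
  (v2,v7,v6) [-++] → (-0.3684, 1.9, -0.234942)–(-0.3684, 1.9, -0.845)  len=0.6101

Chained into 1 loop(s):
  loop 1: 8 segments, perimeter = 10.9800
Total perimeter = 10.980


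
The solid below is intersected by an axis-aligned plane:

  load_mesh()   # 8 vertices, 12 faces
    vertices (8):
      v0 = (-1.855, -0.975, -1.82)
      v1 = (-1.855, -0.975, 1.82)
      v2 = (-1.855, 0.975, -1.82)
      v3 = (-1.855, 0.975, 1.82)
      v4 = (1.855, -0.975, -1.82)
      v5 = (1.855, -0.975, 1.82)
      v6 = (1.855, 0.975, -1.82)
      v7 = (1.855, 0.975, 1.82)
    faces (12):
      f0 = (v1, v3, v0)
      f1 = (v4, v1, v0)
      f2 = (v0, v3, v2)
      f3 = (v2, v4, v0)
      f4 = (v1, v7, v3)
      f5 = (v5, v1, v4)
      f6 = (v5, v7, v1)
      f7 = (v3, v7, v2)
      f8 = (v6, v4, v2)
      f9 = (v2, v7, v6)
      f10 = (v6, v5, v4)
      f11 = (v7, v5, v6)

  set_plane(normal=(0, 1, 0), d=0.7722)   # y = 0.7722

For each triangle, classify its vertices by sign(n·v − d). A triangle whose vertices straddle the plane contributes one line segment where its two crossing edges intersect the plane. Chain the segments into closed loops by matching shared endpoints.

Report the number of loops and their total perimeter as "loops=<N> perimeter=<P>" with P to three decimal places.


Straddling triangles (8 of 12):
  (v1,v3,v0) [-+-] → (-1.855, 0.7722, 1.82)–(-1.855, 0.7722, 1.44144)  len=0.3786
  (v0,v3,v2) [-++] → (-1.855, 0.7722, 1.44144)–(-1.855, 0.7722, -1.82)  len=3.2614
  (v2,v4,v0) [+--] → (-1.46916, 0.7722, -1.82)–(-1.855, 0.7722, -1.82)  len=0.3858
  (v1,v7,v3) [-++] → (1.46916, 0.7722, 1.82)–(-1.855, 0.7722, 1.82)  len=3.3242
  (v5,v7,v1) [-+-] → (1.855, 0.7722, 1.82)–(1.46916, 0.7722, 1.82)  len=0.3858
  (v6,v4,v2) [+-+] → (1.855, 0.7722, -1.82)–(-1.46916, 0.7722, -1.82)  len=3.3242
  (v6,v5,v4) [+--] → (1.855, 0.7722, -1.44144)–(1.855, 0.7722, -1.82)  len=0.3786
  (v7,v5,v6) [+-+] → (1.855, 0.7722, 1.82)–(1.855, 0.7722, -1.44144)  len=3.2614

Chained into 1 loop(s):
  loop 1: 8 segments, perimeter = 14.7000
Total perimeter = 14.700

loops=1 perimeter=14.700


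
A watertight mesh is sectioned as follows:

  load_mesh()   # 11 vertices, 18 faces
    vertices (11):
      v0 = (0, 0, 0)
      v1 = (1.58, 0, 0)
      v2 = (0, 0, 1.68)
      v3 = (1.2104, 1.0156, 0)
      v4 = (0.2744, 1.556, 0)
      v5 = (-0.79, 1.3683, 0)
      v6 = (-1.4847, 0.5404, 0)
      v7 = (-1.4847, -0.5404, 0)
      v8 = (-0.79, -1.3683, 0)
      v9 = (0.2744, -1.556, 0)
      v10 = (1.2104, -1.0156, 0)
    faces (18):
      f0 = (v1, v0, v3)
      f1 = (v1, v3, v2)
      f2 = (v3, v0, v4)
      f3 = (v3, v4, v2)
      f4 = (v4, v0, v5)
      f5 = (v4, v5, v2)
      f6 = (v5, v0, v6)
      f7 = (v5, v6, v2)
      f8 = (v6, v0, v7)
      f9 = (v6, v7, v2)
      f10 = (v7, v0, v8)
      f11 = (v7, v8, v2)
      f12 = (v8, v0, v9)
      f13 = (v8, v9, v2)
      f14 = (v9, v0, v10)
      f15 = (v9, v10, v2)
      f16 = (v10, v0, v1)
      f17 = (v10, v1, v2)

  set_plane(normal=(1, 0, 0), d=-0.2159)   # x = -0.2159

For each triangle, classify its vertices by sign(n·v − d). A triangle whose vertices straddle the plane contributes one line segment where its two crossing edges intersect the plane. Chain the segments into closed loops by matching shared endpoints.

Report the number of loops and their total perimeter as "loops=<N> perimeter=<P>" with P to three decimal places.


Straddling triangles (10 of 18):
  (v4,v0,v5) [++-] → (-0.2159, 0.373944, 0)–(-0.2159, 1.46954, 0)  len=1.0956
  (v4,v5,v2) [+-+] → (-0.2159, 1.46954, 0)–(-0.2159, 0.373944, 1.22087)  len=1.6404
  (v5,v0,v6) [-+-] → (-0.2159, 0.373944, 0)–(-0.2159, 0.0785831, 0)  len=0.2954
  (v5,v6,v2) [--+] → (-0.2159, 0.0785831, 1.4357)–(-0.2159, 0.373944, 1.22087)  len=0.3652
  (v6,v0,v7) [-+-] → (-0.2159, 0.0785831, 0)–(-0.2159, -0.0785831, 0)  len=0.1572
  (v6,v7,v2) [--+] → (-0.2159, -0.0785831, 1.4357)–(-0.2159, 0.0785831, 1.4357)  len=0.1572
  (v7,v0,v8) [-+-] → (-0.2159, -0.0785831, 0)–(-0.2159, -0.373944, 0)  len=0.2954
  (v7,v8,v2) [--+] → (-0.2159, -0.373944, 1.22087)–(-0.2159, -0.0785831, 1.4357)  len=0.3652
  (v8,v0,v9) [-++] → (-0.2159, -0.373944, 0)–(-0.2159, -1.46954, 0)  len=1.0956
  (v8,v9,v2) [-++] → (-0.2159, -1.46954, 0)–(-0.2159, -0.373944, 1.22087)  len=1.6404

Chained into 1 loop(s):
  loop 1: 10 segments, perimeter = 7.1075
Total perimeter = 7.107

loops=1 perimeter=7.107


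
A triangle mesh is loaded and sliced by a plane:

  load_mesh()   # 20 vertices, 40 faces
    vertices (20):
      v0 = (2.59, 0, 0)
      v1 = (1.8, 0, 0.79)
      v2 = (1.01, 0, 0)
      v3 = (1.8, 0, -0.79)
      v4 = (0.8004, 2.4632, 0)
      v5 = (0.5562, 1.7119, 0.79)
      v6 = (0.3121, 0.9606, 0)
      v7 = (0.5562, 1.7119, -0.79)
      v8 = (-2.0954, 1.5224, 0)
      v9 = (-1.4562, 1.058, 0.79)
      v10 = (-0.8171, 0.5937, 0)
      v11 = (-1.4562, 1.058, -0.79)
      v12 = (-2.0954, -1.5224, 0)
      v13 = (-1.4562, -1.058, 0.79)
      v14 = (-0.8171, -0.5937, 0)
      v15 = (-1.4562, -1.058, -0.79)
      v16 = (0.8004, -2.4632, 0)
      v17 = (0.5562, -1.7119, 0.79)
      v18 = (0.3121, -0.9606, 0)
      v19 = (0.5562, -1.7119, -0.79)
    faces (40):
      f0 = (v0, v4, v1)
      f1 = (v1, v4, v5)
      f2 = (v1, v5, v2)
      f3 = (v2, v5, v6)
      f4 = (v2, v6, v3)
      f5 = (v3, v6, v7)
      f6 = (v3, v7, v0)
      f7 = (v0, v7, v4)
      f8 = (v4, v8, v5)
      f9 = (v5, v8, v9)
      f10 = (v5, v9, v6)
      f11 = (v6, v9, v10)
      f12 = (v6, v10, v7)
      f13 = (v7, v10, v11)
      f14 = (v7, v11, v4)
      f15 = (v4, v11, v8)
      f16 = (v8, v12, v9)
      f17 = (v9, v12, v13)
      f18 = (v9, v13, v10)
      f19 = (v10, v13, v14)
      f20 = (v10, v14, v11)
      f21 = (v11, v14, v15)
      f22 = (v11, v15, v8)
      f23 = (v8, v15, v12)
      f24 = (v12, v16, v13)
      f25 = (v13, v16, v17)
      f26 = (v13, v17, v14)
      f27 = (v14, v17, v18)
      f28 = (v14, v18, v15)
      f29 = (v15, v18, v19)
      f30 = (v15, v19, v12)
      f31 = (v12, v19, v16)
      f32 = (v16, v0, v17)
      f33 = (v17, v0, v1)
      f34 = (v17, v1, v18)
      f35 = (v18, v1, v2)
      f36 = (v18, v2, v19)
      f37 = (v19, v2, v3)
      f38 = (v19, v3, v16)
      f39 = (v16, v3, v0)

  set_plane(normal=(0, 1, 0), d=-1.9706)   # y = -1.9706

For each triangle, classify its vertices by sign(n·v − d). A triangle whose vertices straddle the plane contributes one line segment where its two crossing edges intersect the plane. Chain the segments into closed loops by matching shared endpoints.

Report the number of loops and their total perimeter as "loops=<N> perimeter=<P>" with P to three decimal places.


loops=1 perimeter=4.368

Straddling triangles (6 of 40):
  (v12,v16,v13) [+-+] → (-0.715832, -1.9706, 0)–(0.0093374, -1.9706, 0.276939)  len=0.7763
  (v13,v16,v17) [+-+] → (0.0093374, -1.9706, 0.276939)–(0.640287, -1.9706, 0.517974)  len=0.6754
  (v12,v19,v16) [++-] → (0.640287, -1.9706, -0.517974)–(-0.715832, -1.9706, 0)  len=1.4517
  (v16,v0,v17) [-++] → (1.15829, -1.9706, 0)–(0.640287, -1.9706, 0.517974)  len=0.7325
  (v19,v3,v16) [++-] → (1.0003, -1.9706, -0.157987)–(0.640287, -1.9706, -0.517974)  len=0.5091
  (v16,v3,v0) [-++] → (1.0003, -1.9706, -0.157987)–(1.15829, -1.9706, 0)  len=0.2234

Chained into 1 loop(s):
  loop 1: 6 segments, perimeter = 4.3684
Total perimeter = 4.368


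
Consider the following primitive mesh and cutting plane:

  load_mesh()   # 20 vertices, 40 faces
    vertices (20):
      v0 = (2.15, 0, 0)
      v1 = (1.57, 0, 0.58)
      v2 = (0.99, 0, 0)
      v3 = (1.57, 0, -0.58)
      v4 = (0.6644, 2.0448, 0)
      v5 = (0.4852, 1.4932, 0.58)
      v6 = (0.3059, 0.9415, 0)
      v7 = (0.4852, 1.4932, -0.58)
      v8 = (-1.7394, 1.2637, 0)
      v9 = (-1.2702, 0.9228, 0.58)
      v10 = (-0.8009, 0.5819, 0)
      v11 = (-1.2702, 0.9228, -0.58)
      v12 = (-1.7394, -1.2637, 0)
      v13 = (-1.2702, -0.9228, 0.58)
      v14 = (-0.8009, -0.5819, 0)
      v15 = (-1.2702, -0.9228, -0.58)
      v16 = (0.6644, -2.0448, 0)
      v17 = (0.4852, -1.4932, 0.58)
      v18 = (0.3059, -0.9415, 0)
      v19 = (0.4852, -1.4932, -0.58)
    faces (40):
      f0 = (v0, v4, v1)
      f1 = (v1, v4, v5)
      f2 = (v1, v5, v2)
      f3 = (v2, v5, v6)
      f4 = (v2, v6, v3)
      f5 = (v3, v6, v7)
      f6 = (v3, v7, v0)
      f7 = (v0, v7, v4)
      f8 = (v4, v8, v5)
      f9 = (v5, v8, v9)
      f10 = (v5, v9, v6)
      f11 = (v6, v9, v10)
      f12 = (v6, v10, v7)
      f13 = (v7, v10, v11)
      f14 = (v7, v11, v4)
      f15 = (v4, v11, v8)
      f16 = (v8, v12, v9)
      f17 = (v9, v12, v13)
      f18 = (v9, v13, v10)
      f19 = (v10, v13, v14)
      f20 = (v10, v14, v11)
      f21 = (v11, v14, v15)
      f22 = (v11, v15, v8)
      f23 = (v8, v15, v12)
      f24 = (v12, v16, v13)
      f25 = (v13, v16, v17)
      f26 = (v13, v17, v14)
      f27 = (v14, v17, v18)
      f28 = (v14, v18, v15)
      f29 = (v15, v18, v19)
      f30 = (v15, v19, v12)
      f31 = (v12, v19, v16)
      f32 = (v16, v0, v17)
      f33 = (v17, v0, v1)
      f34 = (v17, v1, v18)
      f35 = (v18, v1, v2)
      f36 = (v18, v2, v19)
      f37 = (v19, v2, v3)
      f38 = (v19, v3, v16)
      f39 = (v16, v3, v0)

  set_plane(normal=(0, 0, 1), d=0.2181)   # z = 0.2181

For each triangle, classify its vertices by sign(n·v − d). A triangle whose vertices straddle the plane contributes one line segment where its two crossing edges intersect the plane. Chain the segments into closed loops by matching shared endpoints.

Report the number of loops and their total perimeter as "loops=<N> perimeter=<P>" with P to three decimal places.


loops=2 perimeter=18.457

Straddling triangles (20 of 40):
  (v0,v4,v1) [--+] → (1.00494, 1.27588, 0.2181)–(1.9319, 0, 0.2181)  len=1.5771
  (v1,v4,v5) [+-+] → (1.00494, 1.27588, 0.2181)–(0.597015, 1.83738, 0.2181)  len=0.6940
  (v1,v5,v2) [++-] → (0.800178, 0.561495, 0.2181)–(1.2081, 0, 0.2181)  len=0.6940
  (v2,v5,v6) [-+-] → (0.800178, 0.561495, 0.2181)–(0.373323, 1.14896, 0.2181)  len=0.7262
  (v4,v8,v5) [--+] → (-0.902874, 1.35, 0.2181)–(0.597015, 1.83738, 0.2181)  len=1.5771
  (v5,v8,v9) [+-+] → (-0.902874, 1.35, 0.2181)–(-1.56296, 1.13551, 0.2181)  len=0.6941
  (v5,v9,v6) [++-] → (-0.286768, 0.934468, 0.2181)–(0.373323, 1.14896, 0.2181)  len=0.6941
  (v6,v9,v10) [-+-] → (-0.286768, 0.934468, 0.2181)–(-0.977373, 0.71009, 0.2181)  len=0.7261
  (v8,v12,v9) [--+] → (-1.56296, -0.441501, 0.2181)–(-1.56296, 1.13551, 0.2181)  len=1.5770
  (v9,v12,v13) [+-+] → (-1.56296, -0.441501, 0.2181)–(-1.56296, -1.13551, 0.2181)  len=0.6940
  (v9,v13,v10) [++-] → (-0.977373, 0.0160809, 0.2181)–(-0.977373, 0.71009, 0.2181)  len=0.6940
  (v10,v13,v14) [-+-] → (-0.977373, 0.0160809, 0.2181)–(-0.977373, -0.71009, 0.2181)  len=0.7262
  (v12,v16,v13) [--+] → (-0.0630763, -1.62289, 0.2181)–(-1.56296, -1.13551, 0.2181)  len=1.5771
  (v13,v16,v17) [+-+] → (-0.0630763, -1.62289, 0.2181)–(0.597015, -1.83738, 0.2181)  len=0.6941
  (v13,v17,v14) [++-] → (-0.317282, -0.92458, 0.2181)–(-0.977373, -0.71009, 0.2181)  len=0.6941
  (v14,v17,v18) [-+-] → (-0.317282, -0.92458, 0.2181)–(0.373323, -1.14896, 0.2181)  len=0.7261
  (v16,v0,v17) [--+] → (1.52398, -0.561495, 0.2181)–(0.597015, -1.83738, 0.2181)  len=1.5771
  (v17,v0,v1) [+-+] → (1.52398, -0.561495, 0.2181)–(1.9319, 0, 0.2181)  len=0.6940
  (v17,v1,v18) [++-] → (0.781245, -0.587464, 0.2181)–(0.373323, -1.14896, 0.2181)  len=0.6940
  (v18,v1,v2) [-+-] → (0.781245, -0.587464, 0.2181)–(1.2081, 0, 0.2181)  len=0.7262

Chained into 2 loop(s):
  loop 1: 10 segments, perimeter = 11.3555
  loop 2: 10 segments, perimeter = 7.1010
Total perimeter = 18.457


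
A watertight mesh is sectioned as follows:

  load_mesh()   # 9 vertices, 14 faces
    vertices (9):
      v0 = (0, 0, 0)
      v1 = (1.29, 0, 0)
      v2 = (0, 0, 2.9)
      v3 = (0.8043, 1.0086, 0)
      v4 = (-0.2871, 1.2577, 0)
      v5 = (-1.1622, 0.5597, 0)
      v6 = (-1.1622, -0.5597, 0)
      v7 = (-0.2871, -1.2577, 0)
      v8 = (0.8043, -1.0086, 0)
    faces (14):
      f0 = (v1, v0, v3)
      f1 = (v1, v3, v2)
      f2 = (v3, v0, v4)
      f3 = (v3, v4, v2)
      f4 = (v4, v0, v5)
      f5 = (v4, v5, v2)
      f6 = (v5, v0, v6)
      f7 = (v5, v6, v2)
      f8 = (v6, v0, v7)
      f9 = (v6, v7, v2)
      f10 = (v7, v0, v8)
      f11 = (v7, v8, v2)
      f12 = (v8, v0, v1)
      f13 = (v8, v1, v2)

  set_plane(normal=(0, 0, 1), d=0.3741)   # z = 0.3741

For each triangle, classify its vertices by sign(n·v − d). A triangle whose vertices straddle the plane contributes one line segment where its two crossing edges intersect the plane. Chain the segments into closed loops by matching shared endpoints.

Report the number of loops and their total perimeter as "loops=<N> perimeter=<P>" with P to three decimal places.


loops=1 perimeter=6.825

Straddling triangles (7 of 14):
  (v1,v3,v2) [--+] → (0.700545, 0.878491, 0.3741)–(1.12359, 0, 0.3741)  len=0.9750
  (v3,v4,v2) [--+] → (-0.250064, 1.09546, 0.3741)–(0.700545, 0.878491, 0.3741)  len=0.9751
  (v4,v5,v2) [--+] → (-1.01228, 0.487499, 0.3741)–(-0.250064, 1.09546, 0.3741)  len=0.9750
  (v5,v6,v2) [--+] → (-1.01228, -0.487499, 0.3741)–(-1.01228, 0.487499, 0.3741)  len=0.9750
  (v6,v7,v2) [--+] → (-0.250064, -1.09546, 0.3741)–(-1.01228, -0.487499, 0.3741)  len=0.9750
  (v7,v8,v2) [--+] → (0.700545, -0.878491, 0.3741)–(-0.250064, -1.09546, 0.3741)  len=0.9751
  (v8,v1,v2) [--+] → (1.12359, 0, 0.3741)–(0.700545, -0.878491, 0.3741)  len=0.9750

Chained into 1 loop(s):
  loop 1: 7 segments, perimeter = 6.8252
Total perimeter = 6.825


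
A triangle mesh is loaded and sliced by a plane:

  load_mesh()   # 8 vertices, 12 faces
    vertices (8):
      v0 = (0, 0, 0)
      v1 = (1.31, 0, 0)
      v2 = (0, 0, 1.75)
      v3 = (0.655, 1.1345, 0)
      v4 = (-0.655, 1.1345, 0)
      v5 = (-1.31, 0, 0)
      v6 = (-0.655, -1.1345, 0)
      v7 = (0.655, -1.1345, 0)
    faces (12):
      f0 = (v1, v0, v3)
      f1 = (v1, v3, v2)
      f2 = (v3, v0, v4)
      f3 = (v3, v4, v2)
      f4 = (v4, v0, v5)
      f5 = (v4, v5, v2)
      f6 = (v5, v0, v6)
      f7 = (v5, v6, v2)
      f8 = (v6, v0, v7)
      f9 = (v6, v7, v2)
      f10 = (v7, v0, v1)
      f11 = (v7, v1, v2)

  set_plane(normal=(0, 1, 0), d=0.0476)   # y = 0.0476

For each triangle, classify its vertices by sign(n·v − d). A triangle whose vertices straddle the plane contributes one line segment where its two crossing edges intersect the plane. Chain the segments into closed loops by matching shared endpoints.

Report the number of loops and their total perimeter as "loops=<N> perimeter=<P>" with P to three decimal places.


loops=1 perimeter=6.809

Straddling triangles (6 of 12):
  (v1,v0,v3) [--+] → (0.0274817, 0.0476, 0)–(1.28252, 0.0476, 0)  len=1.2550
  (v1,v3,v2) [-+-] → (1.28252, 0.0476, 0)–(0.0274817, 0.0476, 1.67658)  len=2.0943
  (v3,v0,v4) [+-+] → (0.0274817, 0.0476, 0)–(-0.0274817, 0.0476, 0)  len=0.0550
  (v3,v4,v2) [++-] → (-0.0274817, 0.0476, 1.67658)–(0.0274817, 0.0476, 1.67658)  len=0.0550
  (v4,v0,v5) [+--] → (-0.0274817, 0.0476, 0)–(-1.28252, 0.0476, 0)  len=1.2550
  (v4,v5,v2) [+--] → (-1.28252, 0.0476, 0)–(-0.0274817, 0.0476, 1.67658)  len=2.0943

Chained into 1 loop(s):
  loop 1: 6 segments, perimeter = 6.8086
Total perimeter = 6.809


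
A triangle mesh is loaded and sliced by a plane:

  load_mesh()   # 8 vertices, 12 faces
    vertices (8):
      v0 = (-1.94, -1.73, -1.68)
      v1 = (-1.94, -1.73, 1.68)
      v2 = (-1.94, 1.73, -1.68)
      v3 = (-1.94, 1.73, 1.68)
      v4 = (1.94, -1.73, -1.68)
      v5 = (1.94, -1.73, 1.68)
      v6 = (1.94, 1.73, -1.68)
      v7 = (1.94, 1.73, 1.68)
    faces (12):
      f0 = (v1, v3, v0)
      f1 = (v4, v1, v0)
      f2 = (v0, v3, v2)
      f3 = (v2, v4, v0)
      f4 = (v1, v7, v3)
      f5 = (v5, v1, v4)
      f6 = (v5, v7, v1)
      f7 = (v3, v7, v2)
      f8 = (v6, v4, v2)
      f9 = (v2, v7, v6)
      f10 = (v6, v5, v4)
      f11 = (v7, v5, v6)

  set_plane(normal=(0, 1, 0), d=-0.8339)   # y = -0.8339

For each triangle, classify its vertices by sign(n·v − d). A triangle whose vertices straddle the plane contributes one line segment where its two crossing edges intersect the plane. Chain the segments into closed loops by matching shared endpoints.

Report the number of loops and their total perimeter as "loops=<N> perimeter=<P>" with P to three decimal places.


loops=1 perimeter=14.480

Straddling triangles (8 of 12):
  (v1,v3,v0) [-+-] → (-1.94, -0.8339, 1.68)–(-1.94, -0.8339, -0.809799)  len=2.4898
  (v0,v3,v2) [-++] → (-1.94, -0.8339, -0.809799)–(-1.94, -0.8339, -1.68)  len=0.8702
  (v2,v4,v0) [+--] → (0.935125, -0.8339, -1.68)–(-1.94, -0.8339, -1.68)  len=2.8751
  (v1,v7,v3) [-++] → (-0.935125, -0.8339, 1.68)–(-1.94, -0.8339, 1.68)  len=1.0049
  (v5,v7,v1) [-+-] → (1.94, -0.8339, 1.68)–(-0.935125, -0.8339, 1.68)  len=2.8751
  (v6,v4,v2) [+-+] → (1.94, -0.8339, -1.68)–(0.935125, -0.8339, -1.68)  len=1.0049
  (v6,v5,v4) [+--] → (1.94, -0.8339, 0.809799)–(1.94, -0.8339, -1.68)  len=2.4898
  (v7,v5,v6) [+-+] → (1.94, -0.8339, 1.68)–(1.94, -0.8339, 0.809799)  len=0.8702

Chained into 1 loop(s):
  loop 1: 8 segments, perimeter = 14.4800
Total perimeter = 14.480


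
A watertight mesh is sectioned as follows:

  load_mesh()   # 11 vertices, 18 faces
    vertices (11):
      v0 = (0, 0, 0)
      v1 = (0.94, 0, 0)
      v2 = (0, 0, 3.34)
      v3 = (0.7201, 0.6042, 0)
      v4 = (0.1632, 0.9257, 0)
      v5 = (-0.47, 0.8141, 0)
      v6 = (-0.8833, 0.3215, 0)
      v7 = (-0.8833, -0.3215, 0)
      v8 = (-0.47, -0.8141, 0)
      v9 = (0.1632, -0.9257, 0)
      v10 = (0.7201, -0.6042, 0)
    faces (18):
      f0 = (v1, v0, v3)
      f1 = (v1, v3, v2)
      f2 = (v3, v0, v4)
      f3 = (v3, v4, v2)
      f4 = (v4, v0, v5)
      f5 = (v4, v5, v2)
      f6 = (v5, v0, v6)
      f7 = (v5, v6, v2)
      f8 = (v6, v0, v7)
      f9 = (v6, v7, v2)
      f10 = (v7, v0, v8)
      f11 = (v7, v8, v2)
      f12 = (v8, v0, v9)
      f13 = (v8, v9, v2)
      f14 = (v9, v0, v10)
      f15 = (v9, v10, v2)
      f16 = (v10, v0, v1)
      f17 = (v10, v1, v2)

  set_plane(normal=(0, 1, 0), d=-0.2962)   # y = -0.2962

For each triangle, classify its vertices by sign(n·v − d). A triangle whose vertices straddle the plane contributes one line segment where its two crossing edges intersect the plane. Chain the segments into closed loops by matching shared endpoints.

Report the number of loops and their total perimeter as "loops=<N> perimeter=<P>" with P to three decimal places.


Straddling triangles (10 of 18):
  (v6,v0,v7) [++-] → (-0.81379, -0.2962, 0)–(-0.8833, -0.2962, 0)  len=0.0695
  (v6,v7,v2) [+-+] → (-0.8833, -0.2962, 0)–(-0.81379, -0.2962, 0.262837)  len=0.2719
  (v7,v0,v8) [-+-] → (-0.81379, -0.2962, 0)–(-0.171004, -0.2962, 0)  len=0.6428
  (v7,v8,v2) [--+] → (-0.171004, -0.2962, 2.12478)–(-0.81379, -0.2962, 0.262837)  len=1.9698
  (v8,v0,v9) [-+-] → (-0.171004, -0.2962, 0)–(0.0522198, -0.2962, 0)  len=0.2232
  (v8,v9,v2) [--+] → (0.0522198, -0.2962, 2.27129)–(-0.171004, -0.2962, 2.12478)  len=0.2670
  (v9,v0,v10) [-+-] → (0.0522198, -0.2962, 0)–(0.353018, -0.2962, 0)  len=0.3008
  (v9,v10,v2) [--+] → (0.353018, -0.2962, 1.70262)–(0.0522198, -0.2962, 2.27129)  len=0.6433
  (v10,v0,v1) [-++] → (0.353018, -0.2962, 0)–(0.832197, -0.2962, 0)  len=0.4792
  (v10,v1,v2) [-++] → (0.832197, -0.2962, 0)–(0.353018, -0.2962, 1.70262)  len=1.7688

Chained into 1 loop(s):
  loop 1: 10 segments, perimeter = 6.6362
Total perimeter = 6.636

loops=1 perimeter=6.636


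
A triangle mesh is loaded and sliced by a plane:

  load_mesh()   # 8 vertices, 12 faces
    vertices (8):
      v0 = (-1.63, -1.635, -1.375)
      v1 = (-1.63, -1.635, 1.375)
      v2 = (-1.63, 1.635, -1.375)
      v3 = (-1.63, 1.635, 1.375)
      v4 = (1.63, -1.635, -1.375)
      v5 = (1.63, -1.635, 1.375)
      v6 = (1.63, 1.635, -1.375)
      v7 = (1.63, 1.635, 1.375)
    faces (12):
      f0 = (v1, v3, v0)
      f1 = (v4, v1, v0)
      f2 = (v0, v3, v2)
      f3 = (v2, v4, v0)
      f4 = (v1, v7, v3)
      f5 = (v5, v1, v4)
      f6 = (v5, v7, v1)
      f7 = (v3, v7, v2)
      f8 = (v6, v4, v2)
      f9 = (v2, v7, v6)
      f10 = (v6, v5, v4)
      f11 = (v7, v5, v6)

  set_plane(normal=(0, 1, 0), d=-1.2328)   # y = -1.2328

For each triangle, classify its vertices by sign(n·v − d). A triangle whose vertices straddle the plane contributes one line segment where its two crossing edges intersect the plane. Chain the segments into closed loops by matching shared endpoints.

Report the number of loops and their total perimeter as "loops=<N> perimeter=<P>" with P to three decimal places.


loops=1 perimeter=12.020

Straddling triangles (8 of 12):
  (v1,v3,v0) [-+-] → (-1.63, -1.2328, 1.375)–(-1.63, -1.2328, -1.03676)  len=2.4118
  (v0,v3,v2) [-++] → (-1.63, -1.2328, -1.03676)–(-1.63, -1.2328, -1.375)  len=0.3382
  (v2,v4,v0) [+--] → (1.22903, -1.2328, -1.375)–(-1.63, -1.2328, -1.375)  len=2.8590
  (v1,v7,v3) [-++] → (-1.22903, -1.2328, 1.375)–(-1.63, -1.2328, 1.375)  len=0.4010
  (v5,v7,v1) [-+-] → (1.63, -1.2328, 1.375)–(-1.22903, -1.2328, 1.375)  len=2.8590
  (v6,v4,v2) [+-+] → (1.63, -1.2328, -1.375)–(1.22903, -1.2328, -1.375)  len=0.4010
  (v6,v5,v4) [+--] → (1.63, -1.2328, 1.03676)–(1.63, -1.2328, -1.375)  len=2.4118
  (v7,v5,v6) [+-+] → (1.63, -1.2328, 1.375)–(1.63, -1.2328, 1.03676)  len=0.3382

Chained into 1 loop(s):
  loop 1: 8 segments, perimeter = 12.0200
Total perimeter = 12.020


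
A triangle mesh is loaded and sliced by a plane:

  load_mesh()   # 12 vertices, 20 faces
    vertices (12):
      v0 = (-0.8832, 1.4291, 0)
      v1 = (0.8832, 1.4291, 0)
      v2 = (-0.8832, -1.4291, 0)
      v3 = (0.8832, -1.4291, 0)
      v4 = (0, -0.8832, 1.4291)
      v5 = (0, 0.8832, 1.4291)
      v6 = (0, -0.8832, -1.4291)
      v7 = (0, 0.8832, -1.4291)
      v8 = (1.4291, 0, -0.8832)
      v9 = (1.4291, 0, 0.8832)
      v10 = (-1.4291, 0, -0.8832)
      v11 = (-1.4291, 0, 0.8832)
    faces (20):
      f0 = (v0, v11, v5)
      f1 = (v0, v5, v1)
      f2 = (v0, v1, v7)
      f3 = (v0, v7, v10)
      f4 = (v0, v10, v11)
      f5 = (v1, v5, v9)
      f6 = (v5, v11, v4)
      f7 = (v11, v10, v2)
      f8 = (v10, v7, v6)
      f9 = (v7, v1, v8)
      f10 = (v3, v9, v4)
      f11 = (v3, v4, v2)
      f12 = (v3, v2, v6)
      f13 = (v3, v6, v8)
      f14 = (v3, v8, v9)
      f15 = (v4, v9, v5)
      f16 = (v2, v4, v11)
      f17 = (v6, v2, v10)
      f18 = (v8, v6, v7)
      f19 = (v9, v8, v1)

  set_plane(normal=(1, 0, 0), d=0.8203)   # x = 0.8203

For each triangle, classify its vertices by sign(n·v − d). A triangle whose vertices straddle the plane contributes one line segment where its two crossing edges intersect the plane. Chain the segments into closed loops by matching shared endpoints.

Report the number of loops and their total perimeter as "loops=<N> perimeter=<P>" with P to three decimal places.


Straddling triangles (10 of 20):
  (v0,v5,v1) [--+] → (0.8203, 1.39022, 0.101778)–(0.8203, 1.4291, 0)  len=0.1090
  (v0,v1,v7) [-+-] → (0.8203, 1.4291, 0)–(0.8203, 1.39022, -0.101778)  len=0.1090
  (v1,v5,v9) [+-+] → (0.8203, 1.39022, 0.101778)–(0.8203, 0.376245, 1.11575)  len=1.4340
  (v7,v1,v8) [-++] → (0.8203, 1.39022, -0.101778)–(0.8203, 0.376245, -1.11575)  len=1.4340
  (v3,v9,v4) [++-] → (0.8203, -0.376245, 1.11575)–(0.8203, -1.39022, 0.101778)  len=1.4340
  (v3,v4,v2) [+--] → (0.8203, -1.39022, 0.101778)–(0.8203, -1.4291, 0)  len=0.1090
  (v3,v2,v6) [+--] → (0.8203, -1.4291, 0)–(0.8203, -1.39022, -0.101778)  len=0.1090
  (v3,v6,v8) [+-+] → (0.8203, -1.39022, -0.101778)–(0.8203, -0.376245, -1.11575)  len=1.4340
  (v4,v9,v5) [-+-] → (0.8203, -0.376245, 1.11575)–(0.8203, 0.376245, 1.11575)  len=0.7525
  (v8,v6,v7) [+--] → (0.8203, -0.376245, -1.11575)–(0.8203, 0.376245, -1.11575)  len=0.7525

Chained into 1 loop(s):
  loop 1: 10 segments, perimeter = 7.6767
Total perimeter = 7.677

loops=1 perimeter=7.677


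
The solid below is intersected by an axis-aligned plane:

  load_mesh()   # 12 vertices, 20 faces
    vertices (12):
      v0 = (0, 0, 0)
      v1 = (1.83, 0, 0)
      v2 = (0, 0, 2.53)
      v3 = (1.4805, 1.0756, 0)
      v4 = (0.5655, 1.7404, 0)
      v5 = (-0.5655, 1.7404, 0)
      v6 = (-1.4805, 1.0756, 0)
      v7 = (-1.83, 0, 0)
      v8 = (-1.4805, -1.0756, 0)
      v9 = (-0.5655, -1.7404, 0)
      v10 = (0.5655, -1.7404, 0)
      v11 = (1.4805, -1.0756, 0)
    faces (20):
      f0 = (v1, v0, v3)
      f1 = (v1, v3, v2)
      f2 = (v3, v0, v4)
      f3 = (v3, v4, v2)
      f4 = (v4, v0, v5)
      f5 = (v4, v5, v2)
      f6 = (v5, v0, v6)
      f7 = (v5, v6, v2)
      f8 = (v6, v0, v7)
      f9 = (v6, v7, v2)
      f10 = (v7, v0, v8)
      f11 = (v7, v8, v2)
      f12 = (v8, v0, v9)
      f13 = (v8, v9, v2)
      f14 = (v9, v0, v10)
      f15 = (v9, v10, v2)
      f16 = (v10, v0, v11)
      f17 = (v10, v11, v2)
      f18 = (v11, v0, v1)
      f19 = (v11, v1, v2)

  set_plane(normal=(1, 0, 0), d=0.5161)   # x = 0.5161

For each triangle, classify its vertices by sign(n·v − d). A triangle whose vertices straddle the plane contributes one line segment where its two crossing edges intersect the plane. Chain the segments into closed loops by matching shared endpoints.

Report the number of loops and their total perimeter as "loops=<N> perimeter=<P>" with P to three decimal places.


Straddling triangles (12 of 20):
  (v1,v0,v3) [+-+] → (0.5161, 0, 0)–(0.5161, 0.374952, 0)  len=0.3750
  (v1,v3,v2) [++-] → (0.5161, 0.374952, 1.64805)–(0.5161, 0, 1.81648)  len=0.4110
  (v3,v0,v4) [+-+] → (0.5161, 0.374952, 0)–(0.5161, 1.58837, 0)  len=1.2134
  (v3,v4,v2) [++-] → (0.5161, 1.58837, 0.221011)–(0.5161, 0.374952, 1.64805)  len=1.8732
  (v4,v0,v5) [+--] → (0.5161, 1.58837, 0)–(0.5161, 1.7404, 0)  len=0.1520
  (v4,v5,v2) [+--] → (0.5161, 1.7404, 0)–(0.5161, 1.58837, 0.221011)  len=0.2683
  (v9,v0,v10) [--+] → (0.5161, -1.58837, 0)–(0.5161, -1.7404, 0)  len=0.1520
  (v9,v10,v2) [-+-] → (0.5161, -1.7404, 0)–(0.5161, -1.58837, 0.221011)  len=0.2683
  (v10,v0,v11) [+-+] → (0.5161, -1.58837, 0)–(0.5161, -0.374952, 0)  len=1.2134
  (v10,v11,v2) [++-] → (0.5161, -0.374952, 1.64805)–(0.5161, -1.58837, 0.221011)  len=1.8732
  (v11,v0,v1) [+-+] → (0.5161, -0.374952, 0)–(0.5161, 0, 0)  len=0.3750
  (v11,v1,v2) [++-] → (0.5161, 0, 1.81648)–(0.5161, -0.374952, 1.64805)  len=0.4110

Chained into 1 loop(s):
  loop 1: 12 segments, perimeter = 8.5858
Total perimeter = 8.586

loops=1 perimeter=8.586


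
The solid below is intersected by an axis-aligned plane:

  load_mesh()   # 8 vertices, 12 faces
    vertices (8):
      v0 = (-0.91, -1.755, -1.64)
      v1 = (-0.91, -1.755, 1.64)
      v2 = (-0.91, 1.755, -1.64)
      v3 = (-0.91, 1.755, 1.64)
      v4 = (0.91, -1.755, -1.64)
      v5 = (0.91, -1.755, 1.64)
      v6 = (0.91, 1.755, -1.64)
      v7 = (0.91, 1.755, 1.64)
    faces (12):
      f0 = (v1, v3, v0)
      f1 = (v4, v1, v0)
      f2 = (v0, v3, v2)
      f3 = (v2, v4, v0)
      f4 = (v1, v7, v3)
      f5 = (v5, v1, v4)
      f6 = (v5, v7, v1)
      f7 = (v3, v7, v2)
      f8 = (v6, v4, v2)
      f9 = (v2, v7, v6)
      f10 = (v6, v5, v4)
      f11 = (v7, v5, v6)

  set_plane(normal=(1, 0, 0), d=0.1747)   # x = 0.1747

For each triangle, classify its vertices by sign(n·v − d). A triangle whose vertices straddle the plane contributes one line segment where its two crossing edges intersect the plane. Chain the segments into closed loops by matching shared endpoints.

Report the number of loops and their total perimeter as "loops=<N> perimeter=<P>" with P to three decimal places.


Straddling triangles (8 of 12):
  (v4,v1,v0) [+--] → (0.1747, -1.755, -0.314844)–(0.1747, -1.755, -1.64)  len=1.3252
  (v2,v4,v0) [-+-] → (0.1747, -0.336921, -1.64)–(0.1747, -1.755, -1.64)  len=1.4181
  (v1,v7,v3) [-+-] → (0.1747, 0.336921, 1.64)–(0.1747, 1.755, 1.64)  len=1.4181
  (v5,v1,v4) [+-+] → (0.1747, -1.755, 1.64)–(0.1747, -1.755, -0.314844)  len=1.9548
  (v5,v7,v1) [++-] → (0.1747, 0.336921, 1.64)–(0.1747, -1.755, 1.64)  len=2.0919
  (v3,v7,v2) [-+-] → (0.1747, 1.755, 1.64)–(0.1747, 1.755, 0.314844)  len=1.3252
  (v6,v4,v2) [++-] → (0.1747, -0.336921, -1.64)–(0.1747, 1.755, -1.64)  len=2.0919
  (v2,v7,v6) [-++] → (0.1747, 1.755, 0.314844)–(0.1747, 1.755, -1.64)  len=1.9548

Chained into 1 loop(s):
  loop 1: 8 segments, perimeter = 13.5800
Total perimeter = 13.580

loops=1 perimeter=13.580


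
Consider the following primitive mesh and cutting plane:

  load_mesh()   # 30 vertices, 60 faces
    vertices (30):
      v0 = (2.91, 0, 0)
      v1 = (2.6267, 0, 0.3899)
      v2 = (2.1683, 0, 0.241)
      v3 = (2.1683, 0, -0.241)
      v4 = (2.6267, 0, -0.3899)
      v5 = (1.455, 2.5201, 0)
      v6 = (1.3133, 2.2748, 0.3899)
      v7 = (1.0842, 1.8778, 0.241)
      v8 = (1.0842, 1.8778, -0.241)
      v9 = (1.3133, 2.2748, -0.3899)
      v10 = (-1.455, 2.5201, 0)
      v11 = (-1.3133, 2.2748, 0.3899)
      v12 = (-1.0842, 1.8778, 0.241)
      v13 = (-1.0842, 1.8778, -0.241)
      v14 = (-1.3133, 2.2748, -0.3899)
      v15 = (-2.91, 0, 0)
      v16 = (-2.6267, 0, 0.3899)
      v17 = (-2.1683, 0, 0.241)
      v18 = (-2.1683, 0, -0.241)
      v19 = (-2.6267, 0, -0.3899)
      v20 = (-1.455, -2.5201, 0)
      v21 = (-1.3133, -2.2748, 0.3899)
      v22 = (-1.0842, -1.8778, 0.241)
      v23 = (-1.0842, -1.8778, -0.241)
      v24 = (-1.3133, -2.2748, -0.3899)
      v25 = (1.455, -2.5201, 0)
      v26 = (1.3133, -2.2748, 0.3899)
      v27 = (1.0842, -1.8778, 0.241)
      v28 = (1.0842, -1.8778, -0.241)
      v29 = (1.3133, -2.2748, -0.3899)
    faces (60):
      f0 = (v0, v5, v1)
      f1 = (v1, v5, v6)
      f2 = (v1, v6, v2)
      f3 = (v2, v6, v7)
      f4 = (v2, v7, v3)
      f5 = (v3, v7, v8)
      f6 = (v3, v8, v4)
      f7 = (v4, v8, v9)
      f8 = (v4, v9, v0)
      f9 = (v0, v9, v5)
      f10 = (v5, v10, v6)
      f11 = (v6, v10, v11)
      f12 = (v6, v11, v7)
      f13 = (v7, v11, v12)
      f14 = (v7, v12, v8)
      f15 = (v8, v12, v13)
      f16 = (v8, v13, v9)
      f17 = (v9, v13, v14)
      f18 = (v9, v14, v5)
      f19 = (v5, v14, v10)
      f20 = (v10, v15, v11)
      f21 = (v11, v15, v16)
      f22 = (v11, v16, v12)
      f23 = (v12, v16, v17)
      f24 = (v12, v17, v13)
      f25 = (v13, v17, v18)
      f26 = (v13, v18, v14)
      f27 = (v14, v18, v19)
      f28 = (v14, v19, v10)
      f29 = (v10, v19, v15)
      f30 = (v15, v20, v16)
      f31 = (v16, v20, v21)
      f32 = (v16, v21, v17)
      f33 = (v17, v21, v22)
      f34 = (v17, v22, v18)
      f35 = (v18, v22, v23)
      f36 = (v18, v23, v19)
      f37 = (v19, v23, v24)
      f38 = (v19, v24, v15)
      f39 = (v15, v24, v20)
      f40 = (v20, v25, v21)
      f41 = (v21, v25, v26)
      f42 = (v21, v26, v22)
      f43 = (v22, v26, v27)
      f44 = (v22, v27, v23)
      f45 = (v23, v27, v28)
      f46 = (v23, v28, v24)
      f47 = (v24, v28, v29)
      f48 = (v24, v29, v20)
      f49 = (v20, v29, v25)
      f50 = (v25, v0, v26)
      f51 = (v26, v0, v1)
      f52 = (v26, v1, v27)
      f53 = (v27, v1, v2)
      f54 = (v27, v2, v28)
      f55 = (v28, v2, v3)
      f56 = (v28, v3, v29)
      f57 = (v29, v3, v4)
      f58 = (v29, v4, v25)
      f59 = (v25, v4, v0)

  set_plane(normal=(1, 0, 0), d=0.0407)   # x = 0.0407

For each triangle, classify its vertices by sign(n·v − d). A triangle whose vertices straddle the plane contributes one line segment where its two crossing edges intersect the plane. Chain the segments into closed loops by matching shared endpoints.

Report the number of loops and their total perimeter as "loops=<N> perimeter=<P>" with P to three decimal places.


Straddling triangles (20 of 60):
  (v5,v10,v6) [+-+] → (0.0407, 2.5201, 0)–(0.0407, 2.38757, 0.210661)  len=0.2489
  (v6,v10,v11) [+--] → (0.0407, 2.38757, 0.210661)–(0.0407, 2.2748, 0.3899)  len=0.2118
  (v6,v11,v7) [+-+] → (0.0407, 2.2748, 0.3899)–(0.0407, 2.05059, 0.305808)  len=0.2395
  (v7,v11,v12) [+--] → (0.0407, 2.05059, 0.305808)–(0.0407, 1.8778, 0.241)  len=0.1845
  (v7,v12,v8) [+-+] → (0.0407, 1.8778, 0.241)–(0.0407, 1.8778, -0.00904695)  len=0.2500
  (v8,v12,v13) [+--] → (0.0407, 1.8778, -0.00904695)–(0.0407, 1.8778, -0.241)  len=0.2320
  (v8,v13,v9) [+-+] → (0.0407, 1.8778, -0.241)–(0.0407, 2.06407, -0.310863)  len=0.1989
  (v9,v13,v14) [+--] → (0.0407, 2.06407, -0.310863)–(0.0407, 2.2748, -0.3899)  len=0.2251
  (v9,v14,v5) [+-+] → (0.0407, 2.2748, -0.3899)–(0.0407, 2.39478, -0.199196)  len=0.2253
  (v5,v14,v10) [+--] → (0.0407, 2.39478, -0.199196)–(0.0407, 2.5201, 0)  len=0.2353
  (v20,v25,v21) [-+-] → (0.0407, -2.5201, 0)–(0.0407, -2.39478, 0.199196)  len=0.2353
  (v21,v25,v26) [-++] → (0.0407, -2.39478, 0.199196)–(0.0407, -2.2748, 0.3899)  len=0.2253
  (v21,v26,v22) [-+-] → (0.0407, -2.2748, 0.3899)–(0.0407, -2.06407, 0.310863)  len=0.2251
  (v22,v26,v27) [-++] → (0.0407, -2.06407, 0.310863)–(0.0407, -1.8778, 0.241)  len=0.1989
  (v22,v27,v23) [-+-] → (0.0407, -1.8778, 0.241)–(0.0407, -1.8778, 0.00904695)  len=0.2320
  (v23,v27,v28) [-++] → (0.0407, -1.8778, 0.00904695)–(0.0407, -1.8778, -0.241)  len=0.2500
  (v23,v28,v24) [-+-] → (0.0407, -1.8778, -0.241)–(0.0407, -2.05059, -0.305808)  len=0.1845
  (v24,v28,v29) [-++] → (0.0407, -2.05059, -0.305808)–(0.0407, -2.2748, -0.3899)  len=0.2395
  (v24,v29,v20) [-+-] → (0.0407, -2.2748, -0.3899)–(0.0407, -2.38757, -0.210661)  len=0.2118
  (v20,v29,v25) [-++] → (0.0407, -2.38757, -0.210661)–(0.0407, -2.5201, 0)  len=0.2489

Chained into 2 loop(s):
  loop 1: 10 segments, perimeter = 2.2513
  loop 2: 10 segments, perimeter = 2.2513
Total perimeter = 4.503

loops=2 perimeter=4.503
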